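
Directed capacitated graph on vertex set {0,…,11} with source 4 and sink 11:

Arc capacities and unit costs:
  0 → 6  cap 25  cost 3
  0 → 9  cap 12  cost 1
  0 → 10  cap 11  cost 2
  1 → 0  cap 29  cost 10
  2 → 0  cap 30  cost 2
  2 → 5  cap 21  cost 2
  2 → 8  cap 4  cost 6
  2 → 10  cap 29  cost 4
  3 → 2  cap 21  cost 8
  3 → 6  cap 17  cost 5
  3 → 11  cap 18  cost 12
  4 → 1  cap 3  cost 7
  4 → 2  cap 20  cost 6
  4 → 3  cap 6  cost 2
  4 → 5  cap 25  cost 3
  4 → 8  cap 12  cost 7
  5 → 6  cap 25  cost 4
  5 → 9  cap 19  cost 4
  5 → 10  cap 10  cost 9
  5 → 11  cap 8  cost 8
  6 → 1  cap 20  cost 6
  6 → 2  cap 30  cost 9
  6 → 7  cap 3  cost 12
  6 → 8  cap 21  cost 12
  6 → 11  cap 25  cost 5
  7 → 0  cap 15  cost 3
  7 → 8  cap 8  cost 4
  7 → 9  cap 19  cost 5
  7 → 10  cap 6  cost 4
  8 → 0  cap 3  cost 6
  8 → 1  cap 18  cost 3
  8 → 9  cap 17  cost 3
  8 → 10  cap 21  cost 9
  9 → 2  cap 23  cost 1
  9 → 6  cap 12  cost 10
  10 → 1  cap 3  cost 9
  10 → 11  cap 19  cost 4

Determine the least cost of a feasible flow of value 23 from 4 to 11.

shortest-cost path #1: 4→5→11 push 8 @ unit cost 11 (adds 88)
shortest-cost path #2: 4→5→6→11 push 15 @ unit cost 12 (adds 180)
total cost = 268

Minimum cost for 23 units: 268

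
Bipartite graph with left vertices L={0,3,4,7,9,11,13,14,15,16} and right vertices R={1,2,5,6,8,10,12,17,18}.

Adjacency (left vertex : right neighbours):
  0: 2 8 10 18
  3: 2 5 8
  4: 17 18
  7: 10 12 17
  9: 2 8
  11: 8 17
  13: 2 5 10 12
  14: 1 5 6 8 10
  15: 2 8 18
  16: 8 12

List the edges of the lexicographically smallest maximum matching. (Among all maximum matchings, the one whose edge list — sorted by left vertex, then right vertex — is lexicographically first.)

Lex-smallest maximum matching: {(0,2), (3,5), (4,17), (7,10), (9,8), (13,12), (14,1), (15,18)}

|M| = 8 (so the lex-smallest maximum matching has 8 edges)
process left vertices in ascending order; for each, take the smallest-labelled available neighbour that still permits 8 edges overall, or leave it unmatched if none does
lex-smallest matching: {0-2, 3-5, 4-17, 7-10, 9-8, 13-12, 14-1, 15-18}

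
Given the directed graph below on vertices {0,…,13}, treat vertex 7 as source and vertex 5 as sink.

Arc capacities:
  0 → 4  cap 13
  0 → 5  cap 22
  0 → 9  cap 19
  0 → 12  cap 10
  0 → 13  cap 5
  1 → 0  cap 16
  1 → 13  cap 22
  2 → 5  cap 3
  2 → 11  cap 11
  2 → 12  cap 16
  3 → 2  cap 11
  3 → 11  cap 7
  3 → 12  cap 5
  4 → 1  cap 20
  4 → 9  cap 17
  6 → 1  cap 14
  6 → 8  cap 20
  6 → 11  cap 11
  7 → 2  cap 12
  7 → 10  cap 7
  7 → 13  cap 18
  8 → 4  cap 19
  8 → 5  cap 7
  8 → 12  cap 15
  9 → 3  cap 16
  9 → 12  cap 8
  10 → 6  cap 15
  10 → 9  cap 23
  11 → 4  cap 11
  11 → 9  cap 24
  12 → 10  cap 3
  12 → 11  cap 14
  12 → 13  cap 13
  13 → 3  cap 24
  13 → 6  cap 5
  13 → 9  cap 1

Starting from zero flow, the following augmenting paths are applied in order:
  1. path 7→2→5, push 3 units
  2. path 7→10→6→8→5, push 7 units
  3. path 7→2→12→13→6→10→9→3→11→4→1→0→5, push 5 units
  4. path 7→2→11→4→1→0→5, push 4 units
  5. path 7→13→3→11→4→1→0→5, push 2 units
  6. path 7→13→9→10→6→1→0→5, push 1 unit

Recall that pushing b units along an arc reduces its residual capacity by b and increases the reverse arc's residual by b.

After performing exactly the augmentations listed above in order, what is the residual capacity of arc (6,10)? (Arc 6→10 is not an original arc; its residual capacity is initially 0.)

Residual capacity of (6,10): 3

after path 1 (7→2→5, push 3): res(6,10)=0
after path 2 (7→10→6→8→5, push 7): res(6,10)=7
after path 3 (7→2→12→13→6→10→9→3→11→4→1→0→5, push 5): res(6,10)=2
after path 4 (7→2→11→4→1→0→5, push 4): res(6,10)=2
after path 5 (7→13→3→11→4→1→0→5, push 2): res(6,10)=2
after path 6 (7→13→9→10→6→1→0→5, push 1): res(6,10)=3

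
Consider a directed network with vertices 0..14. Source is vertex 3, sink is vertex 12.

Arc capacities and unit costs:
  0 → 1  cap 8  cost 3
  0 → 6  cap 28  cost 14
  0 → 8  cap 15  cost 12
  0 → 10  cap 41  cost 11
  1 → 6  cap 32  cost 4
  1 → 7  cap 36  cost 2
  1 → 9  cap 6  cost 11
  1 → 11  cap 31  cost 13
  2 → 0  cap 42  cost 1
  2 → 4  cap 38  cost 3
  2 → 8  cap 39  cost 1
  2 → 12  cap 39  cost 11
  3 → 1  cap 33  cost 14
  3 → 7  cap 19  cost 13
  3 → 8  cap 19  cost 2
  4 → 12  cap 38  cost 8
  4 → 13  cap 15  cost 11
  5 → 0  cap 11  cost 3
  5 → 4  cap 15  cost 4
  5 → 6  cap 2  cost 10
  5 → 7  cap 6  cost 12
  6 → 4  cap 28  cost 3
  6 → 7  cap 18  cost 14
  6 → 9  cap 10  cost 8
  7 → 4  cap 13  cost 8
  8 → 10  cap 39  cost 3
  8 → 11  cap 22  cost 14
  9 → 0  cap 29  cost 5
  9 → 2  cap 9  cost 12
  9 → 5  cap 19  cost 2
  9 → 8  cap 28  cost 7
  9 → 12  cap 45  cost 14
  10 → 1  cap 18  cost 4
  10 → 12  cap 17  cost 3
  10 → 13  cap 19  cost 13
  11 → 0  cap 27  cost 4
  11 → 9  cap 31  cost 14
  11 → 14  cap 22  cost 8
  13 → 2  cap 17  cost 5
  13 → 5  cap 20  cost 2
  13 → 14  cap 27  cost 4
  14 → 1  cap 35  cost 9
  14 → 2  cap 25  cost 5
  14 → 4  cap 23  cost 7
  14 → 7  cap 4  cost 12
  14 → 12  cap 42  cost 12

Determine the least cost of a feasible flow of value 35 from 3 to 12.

Minimum cost for 35 units: 648

shortest-cost path #1: 3→8→10→12 push 17 @ unit cost 8 (adds 136)
shortest-cost path #2: 3→8→10→1→6→4→12 push 2 @ unit cost 24 (adds 48)
shortest-cost path #3: 3→7→4→12 push 13 @ unit cost 29 (adds 377)
shortest-cost path #4: 3→1→6→4→12 push 3 @ unit cost 29 (adds 87)
total cost = 648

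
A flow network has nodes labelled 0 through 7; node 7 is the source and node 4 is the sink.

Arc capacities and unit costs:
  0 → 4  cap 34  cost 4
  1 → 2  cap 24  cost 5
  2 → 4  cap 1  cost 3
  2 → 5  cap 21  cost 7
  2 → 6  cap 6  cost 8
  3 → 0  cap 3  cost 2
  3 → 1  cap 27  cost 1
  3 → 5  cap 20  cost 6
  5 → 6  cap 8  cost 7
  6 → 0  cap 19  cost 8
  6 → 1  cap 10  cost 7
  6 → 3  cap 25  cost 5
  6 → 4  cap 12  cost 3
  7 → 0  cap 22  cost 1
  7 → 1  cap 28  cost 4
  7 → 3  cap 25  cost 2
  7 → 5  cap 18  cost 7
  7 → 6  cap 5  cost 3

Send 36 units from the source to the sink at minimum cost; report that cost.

shortest-cost path #1: 7→0→4 push 22 @ unit cost 5 (adds 110)
shortest-cost path #2: 7→6→4 push 5 @ unit cost 6 (adds 30)
shortest-cost path #3: 7→3→0→4 push 3 @ unit cost 8 (adds 24)
shortest-cost path #4: 7→3→1→2→4 push 1 @ unit cost 11 (adds 11)
shortest-cost path #5: 7→5→6→4 push 5 @ unit cost 17 (adds 85)
total cost = 260

Minimum cost for 36 units: 260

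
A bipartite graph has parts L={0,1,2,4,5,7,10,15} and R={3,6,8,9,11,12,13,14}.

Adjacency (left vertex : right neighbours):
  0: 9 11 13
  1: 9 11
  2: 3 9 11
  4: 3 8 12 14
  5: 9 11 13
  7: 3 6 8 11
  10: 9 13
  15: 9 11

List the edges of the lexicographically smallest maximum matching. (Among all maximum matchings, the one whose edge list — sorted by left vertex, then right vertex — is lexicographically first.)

Lex-smallest maximum matching: {(0,9), (1,11), (2,3), (4,8), (5,13), (7,6)}

|M| = 6 (so the lex-smallest maximum matching has 6 edges)
process left vertices in ascending order; for each, take the smallest-labelled available neighbour that still permits 6 edges overall, or leave it unmatched if none does
lex-smallest matching: {0-9, 1-11, 2-3, 4-8, 5-13, 7-6}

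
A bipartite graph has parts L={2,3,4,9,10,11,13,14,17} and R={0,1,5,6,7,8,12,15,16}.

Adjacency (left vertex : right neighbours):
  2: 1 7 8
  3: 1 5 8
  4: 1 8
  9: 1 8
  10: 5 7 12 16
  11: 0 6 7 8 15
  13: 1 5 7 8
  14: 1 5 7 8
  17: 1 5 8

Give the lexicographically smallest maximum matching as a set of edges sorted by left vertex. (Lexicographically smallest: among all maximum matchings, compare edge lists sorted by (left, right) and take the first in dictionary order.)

|M| = 6 (so the lex-smallest maximum matching has 6 edges)
process left vertices in ascending order; for each, take the smallest-labelled available neighbour that still permits 6 edges overall, or leave it unmatched if none does
lex-smallest matching: {2-1, 3-5, 4-8, 10-12, 11-0, 13-7}

Lex-smallest maximum matching: {(2,1), (3,5), (4,8), (10,12), (11,0), (13,7)}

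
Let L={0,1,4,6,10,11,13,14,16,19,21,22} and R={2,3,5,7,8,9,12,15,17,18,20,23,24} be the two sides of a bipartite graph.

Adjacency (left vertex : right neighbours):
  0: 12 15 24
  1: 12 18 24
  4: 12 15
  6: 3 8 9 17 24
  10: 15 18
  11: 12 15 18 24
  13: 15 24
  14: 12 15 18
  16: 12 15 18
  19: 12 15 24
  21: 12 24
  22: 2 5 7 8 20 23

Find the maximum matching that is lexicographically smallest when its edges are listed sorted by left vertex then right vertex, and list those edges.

Lex-smallest maximum matching: {(0,12), (1,18), (4,15), (6,3), (11,24), (22,2)}

|M| = 6 (so the lex-smallest maximum matching has 6 edges)
process left vertices in ascending order; for each, take the smallest-labelled available neighbour that still permits 6 edges overall, or leave it unmatched if none does
lex-smallest matching: {0-12, 1-18, 4-15, 6-3, 11-24, 22-2}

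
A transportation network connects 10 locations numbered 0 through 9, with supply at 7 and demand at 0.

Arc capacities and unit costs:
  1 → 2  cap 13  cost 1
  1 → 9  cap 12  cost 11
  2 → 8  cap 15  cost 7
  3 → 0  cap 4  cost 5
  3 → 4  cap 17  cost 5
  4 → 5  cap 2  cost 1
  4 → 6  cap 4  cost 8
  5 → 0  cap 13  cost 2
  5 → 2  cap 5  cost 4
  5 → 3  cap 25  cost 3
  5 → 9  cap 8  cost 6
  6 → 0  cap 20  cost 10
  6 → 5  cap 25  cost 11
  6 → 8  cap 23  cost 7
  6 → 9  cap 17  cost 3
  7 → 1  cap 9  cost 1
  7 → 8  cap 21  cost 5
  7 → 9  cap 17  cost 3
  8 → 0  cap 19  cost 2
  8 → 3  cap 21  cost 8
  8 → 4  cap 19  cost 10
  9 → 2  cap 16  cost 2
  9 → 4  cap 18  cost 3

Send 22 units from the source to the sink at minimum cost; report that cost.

shortest-cost path #1: 7→8→0 push 19 @ unit cost 7 (adds 133)
shortest-cost path #2: 7→9→4→5→0 push 2 @ unit cost 9 (adds 18)
shortest-cost path #3: 7→8→3→0 push 1 @ unit cost 18 (adds 18)
total cost = 169

Minimum cost for 22 units: 169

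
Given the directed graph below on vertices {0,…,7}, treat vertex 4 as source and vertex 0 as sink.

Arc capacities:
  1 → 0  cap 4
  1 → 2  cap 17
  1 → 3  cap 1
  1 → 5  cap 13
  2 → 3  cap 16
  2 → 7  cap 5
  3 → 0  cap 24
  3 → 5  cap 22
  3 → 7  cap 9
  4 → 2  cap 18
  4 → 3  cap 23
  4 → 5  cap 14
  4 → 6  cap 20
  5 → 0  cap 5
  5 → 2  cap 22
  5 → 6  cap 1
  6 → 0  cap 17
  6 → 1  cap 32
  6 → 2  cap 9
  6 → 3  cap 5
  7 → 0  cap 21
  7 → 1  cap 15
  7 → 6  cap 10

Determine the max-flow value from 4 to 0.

Maximum flow value: 64

augment #1: 4→3→0 bottleneck 23, total now 23
augment #2: 4→5→0 bottleneck 5, total now 28
augment #3: 4→6→0 bottleneck 17, total now 45
augment #4: 4→2→3→0 bottleneck 1, total now 46
augment #5: 4→2→7→0 bottleneck 5, total now 51
augment #6: 4→6→1→0 bottleneck 3, total now 54
augment #7: 4→2→3→7→0 bottleneck 9, total now 63
augment #8: 4→5→6→1→0 bottleneck 1, total now 64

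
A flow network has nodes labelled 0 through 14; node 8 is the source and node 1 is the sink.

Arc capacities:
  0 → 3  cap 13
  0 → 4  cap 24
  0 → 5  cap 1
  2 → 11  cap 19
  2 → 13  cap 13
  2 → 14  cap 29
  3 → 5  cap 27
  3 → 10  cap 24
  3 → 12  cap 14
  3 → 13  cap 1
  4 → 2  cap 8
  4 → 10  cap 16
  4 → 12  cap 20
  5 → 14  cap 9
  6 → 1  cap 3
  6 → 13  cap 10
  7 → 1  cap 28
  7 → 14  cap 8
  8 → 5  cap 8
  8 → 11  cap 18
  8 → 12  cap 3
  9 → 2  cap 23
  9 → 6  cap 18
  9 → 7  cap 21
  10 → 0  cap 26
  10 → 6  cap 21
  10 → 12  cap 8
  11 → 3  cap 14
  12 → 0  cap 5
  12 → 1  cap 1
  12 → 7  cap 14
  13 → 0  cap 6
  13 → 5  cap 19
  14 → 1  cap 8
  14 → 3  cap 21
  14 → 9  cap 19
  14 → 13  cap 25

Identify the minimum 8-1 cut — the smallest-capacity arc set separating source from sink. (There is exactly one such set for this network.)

Min-cut arcs: {(8,5), (8,12), (11,3)} (total capacity 25)

augment #1: 8→12→1 push 1
augment #2: 8→5→14→1 push 8
augment #3: 8→12→7→1 push 2
augment #4: 8→11→3→10→6→1 push 3
augment #5: 8→11→3→12→7→1 push 11
max flow = 25; residual-reachable set from 8 gives S-side
cut edges (S→T): {(8,5), (8,12), (11,3)} total cap 25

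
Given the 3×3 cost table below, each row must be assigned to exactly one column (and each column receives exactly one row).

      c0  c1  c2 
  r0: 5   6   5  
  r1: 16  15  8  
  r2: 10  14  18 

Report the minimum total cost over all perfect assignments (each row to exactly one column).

Minimum assignment cost: 24

optimal assignment: row0→col1 (cost 6), row1→col2 (cost 8), row2→col0 (cost 10)
total = 6 + 8 + 10 = 24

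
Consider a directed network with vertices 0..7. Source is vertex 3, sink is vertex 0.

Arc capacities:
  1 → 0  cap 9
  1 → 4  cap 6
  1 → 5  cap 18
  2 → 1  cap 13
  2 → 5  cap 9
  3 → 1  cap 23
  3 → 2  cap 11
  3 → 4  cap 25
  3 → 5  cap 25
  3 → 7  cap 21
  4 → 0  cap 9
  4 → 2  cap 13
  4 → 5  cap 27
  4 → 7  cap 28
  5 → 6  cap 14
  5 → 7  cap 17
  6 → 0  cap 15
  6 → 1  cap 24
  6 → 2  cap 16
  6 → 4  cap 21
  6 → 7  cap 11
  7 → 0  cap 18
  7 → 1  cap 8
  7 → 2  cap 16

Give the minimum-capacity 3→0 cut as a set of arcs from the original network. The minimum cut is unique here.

augment #1: 3→1→0 push 9
augment #2: 3→4→0 push 9
augment #3: 3→7→0 push 18
augment #4: 3→5→6→0 push 14
max flow = 50; residual-reachable set from 3 gives S-side
cut edges (S→T): {(1,0), (4,0), (5,6), (7,0)} total cap 50

Min-cut arcs: {(1,0), (4,0), (5,6), (7,0)} (total capacity 50)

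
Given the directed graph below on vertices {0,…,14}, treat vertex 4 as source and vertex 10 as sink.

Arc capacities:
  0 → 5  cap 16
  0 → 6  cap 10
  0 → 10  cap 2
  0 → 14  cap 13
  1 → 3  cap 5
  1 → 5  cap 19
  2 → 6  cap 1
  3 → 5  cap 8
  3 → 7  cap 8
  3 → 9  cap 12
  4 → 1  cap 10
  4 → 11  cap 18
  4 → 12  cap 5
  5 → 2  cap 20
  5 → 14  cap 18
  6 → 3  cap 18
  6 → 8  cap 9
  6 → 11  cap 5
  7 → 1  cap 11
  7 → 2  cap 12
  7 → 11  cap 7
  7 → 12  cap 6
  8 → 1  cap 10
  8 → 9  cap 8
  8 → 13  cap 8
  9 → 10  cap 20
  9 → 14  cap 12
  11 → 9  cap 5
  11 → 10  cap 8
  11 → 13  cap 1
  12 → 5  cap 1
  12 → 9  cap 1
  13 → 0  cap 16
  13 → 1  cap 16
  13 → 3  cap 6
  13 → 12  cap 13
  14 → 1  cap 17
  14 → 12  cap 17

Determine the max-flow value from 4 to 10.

augment #1: 4→11→10 bottleneck 8, total now 8
augment #2: 4→11→9→10 bottleneck 5, total now 13
augment #3: 4→12→9→10 bottleneck 1, total now 14
augment #4: 4→1→3→9→10 bottleneck 5, total now 19
augment #5: 4→11→13→0→10 bottleneck 1, total now 20
augment #6: 4→1→5→2→6→3→9→10 bottleneck 1, total now 21

Maximum flow value: 21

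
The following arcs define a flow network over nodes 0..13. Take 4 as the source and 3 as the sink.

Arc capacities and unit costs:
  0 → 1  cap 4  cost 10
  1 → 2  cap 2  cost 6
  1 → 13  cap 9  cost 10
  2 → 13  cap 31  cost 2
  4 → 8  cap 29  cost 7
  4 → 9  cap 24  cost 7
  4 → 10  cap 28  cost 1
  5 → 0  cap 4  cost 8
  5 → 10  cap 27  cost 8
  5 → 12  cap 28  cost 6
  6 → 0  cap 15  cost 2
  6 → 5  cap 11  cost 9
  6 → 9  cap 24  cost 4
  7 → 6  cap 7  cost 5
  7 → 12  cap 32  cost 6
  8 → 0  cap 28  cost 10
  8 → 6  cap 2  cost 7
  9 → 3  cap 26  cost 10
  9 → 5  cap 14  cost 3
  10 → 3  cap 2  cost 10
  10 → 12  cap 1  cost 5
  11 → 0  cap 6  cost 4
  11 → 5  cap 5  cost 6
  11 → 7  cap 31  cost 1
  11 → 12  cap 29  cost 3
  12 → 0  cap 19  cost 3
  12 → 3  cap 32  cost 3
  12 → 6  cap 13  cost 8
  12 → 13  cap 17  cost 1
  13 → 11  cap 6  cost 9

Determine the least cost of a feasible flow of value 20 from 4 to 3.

shortest-cost path #1: 4→10→12→3 push 1 @ unit cost 9 (adds 9)
shortest-cost path #2: 4→10→3 push 2 @ unit cost 11 (adds 22)
shortest-cost path #3: 4→9→3 push 17 @ unit cost 17 (adds 289)
total cost = 320

Minimum cost for 20 units: 320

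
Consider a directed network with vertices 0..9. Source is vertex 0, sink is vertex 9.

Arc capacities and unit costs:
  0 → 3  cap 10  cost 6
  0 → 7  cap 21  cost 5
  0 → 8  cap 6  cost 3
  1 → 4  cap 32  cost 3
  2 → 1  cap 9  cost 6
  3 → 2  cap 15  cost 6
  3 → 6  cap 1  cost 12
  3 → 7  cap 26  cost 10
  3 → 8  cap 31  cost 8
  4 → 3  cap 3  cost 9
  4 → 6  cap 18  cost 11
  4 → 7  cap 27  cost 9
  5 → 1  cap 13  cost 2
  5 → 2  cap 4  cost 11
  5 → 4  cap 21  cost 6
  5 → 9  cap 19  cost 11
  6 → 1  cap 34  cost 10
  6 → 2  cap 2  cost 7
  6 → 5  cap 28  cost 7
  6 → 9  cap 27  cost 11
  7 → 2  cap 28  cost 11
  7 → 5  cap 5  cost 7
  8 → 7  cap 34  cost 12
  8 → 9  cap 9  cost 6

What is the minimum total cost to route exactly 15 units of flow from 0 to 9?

Minimum cost for 15 units: 258

shortest-cost path #1: 0→8→9 push 6 @ unit cost 9 (adds 54)
shortest-cost path #2: 0→3→8→9 push 3 @ unit cost 20 (adds 60)
shortest-cost path #3: 0→7→5→9 push 5 @ unit cost 23 (adds 115)
shortest-cost path #4: 0→3→6→9 push 1 @ unit cost 29 (adds 29)
total cost = 258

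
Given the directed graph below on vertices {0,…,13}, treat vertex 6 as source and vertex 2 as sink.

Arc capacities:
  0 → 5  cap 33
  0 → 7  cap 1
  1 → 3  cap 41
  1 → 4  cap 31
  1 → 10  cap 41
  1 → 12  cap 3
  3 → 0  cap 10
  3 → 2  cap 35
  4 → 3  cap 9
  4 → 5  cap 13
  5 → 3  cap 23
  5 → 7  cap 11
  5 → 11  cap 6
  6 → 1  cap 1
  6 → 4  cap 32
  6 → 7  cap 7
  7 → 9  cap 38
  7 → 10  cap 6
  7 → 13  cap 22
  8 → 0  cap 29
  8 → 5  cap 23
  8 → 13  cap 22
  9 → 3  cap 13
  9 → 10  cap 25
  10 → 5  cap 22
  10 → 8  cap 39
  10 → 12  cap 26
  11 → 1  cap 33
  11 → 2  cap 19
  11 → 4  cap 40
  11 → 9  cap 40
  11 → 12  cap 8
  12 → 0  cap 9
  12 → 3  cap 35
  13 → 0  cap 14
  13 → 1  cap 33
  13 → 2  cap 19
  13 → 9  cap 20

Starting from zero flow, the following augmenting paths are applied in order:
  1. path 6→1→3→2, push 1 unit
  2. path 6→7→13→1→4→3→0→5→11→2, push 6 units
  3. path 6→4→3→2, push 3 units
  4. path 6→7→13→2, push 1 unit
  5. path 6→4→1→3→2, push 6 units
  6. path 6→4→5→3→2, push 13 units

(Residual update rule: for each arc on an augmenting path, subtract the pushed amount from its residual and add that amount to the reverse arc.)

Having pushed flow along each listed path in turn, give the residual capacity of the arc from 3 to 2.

Residual capacity of (3,2): 12

after path 1 (6→1→3→2, push 1): res(3,2)=34
after path 2 (6→7→13→1→4→3→0→5→11→2, push 6): res(3,2)=34
after path 3 (6→4→3→2, push 3): res(3,2)=31
after path 4 (6→7→13→2, push 1): res(3,2)=31
after path 5 (6→4→1→3→2, push 6): res(3,2)=25
after path 6 (6→4→5→3→2, push 13): res(3,2)=12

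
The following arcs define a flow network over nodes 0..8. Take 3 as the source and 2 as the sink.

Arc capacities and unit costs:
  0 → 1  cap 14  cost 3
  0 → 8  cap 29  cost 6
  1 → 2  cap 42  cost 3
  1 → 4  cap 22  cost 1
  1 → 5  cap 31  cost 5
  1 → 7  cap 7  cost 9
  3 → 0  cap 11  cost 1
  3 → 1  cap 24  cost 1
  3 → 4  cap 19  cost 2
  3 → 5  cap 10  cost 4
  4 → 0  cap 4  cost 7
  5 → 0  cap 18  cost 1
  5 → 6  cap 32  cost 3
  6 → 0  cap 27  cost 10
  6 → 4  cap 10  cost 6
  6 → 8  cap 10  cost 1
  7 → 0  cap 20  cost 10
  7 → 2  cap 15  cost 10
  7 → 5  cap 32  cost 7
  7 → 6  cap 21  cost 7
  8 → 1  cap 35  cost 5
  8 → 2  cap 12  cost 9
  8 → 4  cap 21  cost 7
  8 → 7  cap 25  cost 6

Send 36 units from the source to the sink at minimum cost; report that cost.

shortest-cost path #1: 3→1→2 push 24 @ unit cost 4 (adds 96)
shortest-cost path #2: 3→0→1→2 push 11 @ unit cost 7 (adds 77)
shortest-cost path #3: 3→5→0→1→2 push 1 @ unit cost 11 (adds 11)
total cost = 184

Minimum cost for 36 units: 184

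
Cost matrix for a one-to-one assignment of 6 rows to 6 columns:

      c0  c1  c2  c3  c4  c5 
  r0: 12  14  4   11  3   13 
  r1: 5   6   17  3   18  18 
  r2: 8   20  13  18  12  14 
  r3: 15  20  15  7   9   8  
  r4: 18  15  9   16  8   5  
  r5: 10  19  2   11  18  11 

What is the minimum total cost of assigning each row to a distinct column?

Minimum assignment cost: 31

optimal assignment: row0→col4 (cost 3), row1→col1 (cost 6), row2→col0 (cost 8), row3→col3 (cost 7), row4→col5 (cost 5), row5→col2 (cost 2)
total = 3 + 6 + 8 + 7 + 5 + 2 = 31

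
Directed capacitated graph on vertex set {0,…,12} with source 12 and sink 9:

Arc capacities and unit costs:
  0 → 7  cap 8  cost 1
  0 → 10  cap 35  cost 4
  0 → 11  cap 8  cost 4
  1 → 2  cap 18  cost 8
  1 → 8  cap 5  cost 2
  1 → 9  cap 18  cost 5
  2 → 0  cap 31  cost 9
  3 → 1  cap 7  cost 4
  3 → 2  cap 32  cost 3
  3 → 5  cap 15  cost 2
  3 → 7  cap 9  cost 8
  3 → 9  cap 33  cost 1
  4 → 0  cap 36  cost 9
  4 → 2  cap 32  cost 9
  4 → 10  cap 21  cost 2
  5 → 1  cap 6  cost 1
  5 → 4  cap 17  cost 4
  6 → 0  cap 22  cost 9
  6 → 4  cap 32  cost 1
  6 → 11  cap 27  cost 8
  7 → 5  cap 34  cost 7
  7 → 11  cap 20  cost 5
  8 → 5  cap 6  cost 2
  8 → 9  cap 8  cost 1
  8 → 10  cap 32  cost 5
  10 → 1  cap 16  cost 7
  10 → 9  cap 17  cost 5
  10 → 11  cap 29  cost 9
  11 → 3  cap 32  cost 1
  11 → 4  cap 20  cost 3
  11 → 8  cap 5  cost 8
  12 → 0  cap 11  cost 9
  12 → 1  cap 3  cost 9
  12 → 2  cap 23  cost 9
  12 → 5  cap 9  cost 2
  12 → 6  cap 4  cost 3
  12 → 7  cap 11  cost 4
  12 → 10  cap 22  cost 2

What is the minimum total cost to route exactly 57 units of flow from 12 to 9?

shortest-cost path #1: 12→5→1→8→9 push 5 @ unit cost 6 (adds 30)
shortest-cost path #2: 12→10→9 push 17 @ unit cost 7 (adds 119)
shortest-cost path #3: 12→5→1→9 push 1 @ unit cost 8 (adds 8)
shortest-cost path #4: 12→7→11→3→9 push 11 @ unit cost 11 (adds 121)
shortest-cost path #5: 12→6→11→3→9 push 4 @ unit cost 13 (adds 52)
shortest-cost path #6: 12→10→11→3→9 push 5 @ unit cost 13 (adds 65)
shortest-cost path #7: 12→1→9 push 3 @ unit cost 14 (adds 42)
shortest-cost path #8: 12→0→11→3→9 push 8 @ unit cost 15 (adds 120)
shortest-cost path #9: 12→0→7→11→3→9 push 3 @ unit cost 17 (adds 51)
total cost = 608

Minimum cost for 57 units: 608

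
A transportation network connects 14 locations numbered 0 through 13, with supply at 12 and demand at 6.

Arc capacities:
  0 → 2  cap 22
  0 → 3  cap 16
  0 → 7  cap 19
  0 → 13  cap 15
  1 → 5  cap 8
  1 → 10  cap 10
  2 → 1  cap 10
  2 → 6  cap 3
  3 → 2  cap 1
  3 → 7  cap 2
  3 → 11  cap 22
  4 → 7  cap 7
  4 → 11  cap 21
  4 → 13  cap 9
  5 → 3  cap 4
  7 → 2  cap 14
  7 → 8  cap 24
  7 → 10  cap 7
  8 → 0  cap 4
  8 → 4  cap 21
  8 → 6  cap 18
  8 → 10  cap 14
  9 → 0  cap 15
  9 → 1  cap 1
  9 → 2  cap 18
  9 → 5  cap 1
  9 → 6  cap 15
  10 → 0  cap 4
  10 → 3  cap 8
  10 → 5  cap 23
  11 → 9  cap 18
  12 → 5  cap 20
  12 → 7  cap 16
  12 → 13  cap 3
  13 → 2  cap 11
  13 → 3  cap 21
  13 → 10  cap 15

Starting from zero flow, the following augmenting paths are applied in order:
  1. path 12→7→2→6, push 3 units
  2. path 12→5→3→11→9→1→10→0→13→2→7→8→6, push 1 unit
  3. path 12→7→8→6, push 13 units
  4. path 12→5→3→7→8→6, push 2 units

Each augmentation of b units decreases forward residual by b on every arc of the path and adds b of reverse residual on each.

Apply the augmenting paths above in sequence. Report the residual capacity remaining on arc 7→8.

after path 1 (12→7→2→6, push 3): res(7,8)=24
after path 2 (12→5→3→11→9→1→10→0→13→2→7→8→6, push 1): res(7,8)=23
after path 3 (12→7→8→6, push 13): res(7,8)=10
after path 4 (12→5→3→7→8→6, push 2): res(7,8)=8

Residual capacity of (7,8): 8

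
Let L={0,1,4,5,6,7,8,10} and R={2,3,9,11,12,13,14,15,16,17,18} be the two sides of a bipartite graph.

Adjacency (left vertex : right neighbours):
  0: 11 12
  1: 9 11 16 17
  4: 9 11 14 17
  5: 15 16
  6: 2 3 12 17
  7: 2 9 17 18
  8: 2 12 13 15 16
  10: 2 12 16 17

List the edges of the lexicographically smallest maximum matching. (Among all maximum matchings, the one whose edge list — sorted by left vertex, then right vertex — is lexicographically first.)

Lex-smallest maximum matching: {(0,11), (1,9), (4,14), (5,15), (6,2), (7,17), (8,12), (10,16)}

|M| = 8 (so the lex-smallest maximum matching has 8 edges)
process left vertices in ascending order; for each, take the smallest-labelled available neighbour that still permits 8 edges overall, or leave it unmatched if none does
lex-smallest matching: {0-11, 1-9, 4-14, 5-15, 6-2, 7-17, 8-12, 10-16}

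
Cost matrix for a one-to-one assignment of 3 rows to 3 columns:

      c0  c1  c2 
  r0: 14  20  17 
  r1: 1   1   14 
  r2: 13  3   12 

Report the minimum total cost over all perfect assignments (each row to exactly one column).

Minimum assignment cost: 21

optimal assignment: row0→col2 (cost 17), row1→col0 (cost 1), row2→col1 (cost 3)
total = 17 + 1 + 3 = 21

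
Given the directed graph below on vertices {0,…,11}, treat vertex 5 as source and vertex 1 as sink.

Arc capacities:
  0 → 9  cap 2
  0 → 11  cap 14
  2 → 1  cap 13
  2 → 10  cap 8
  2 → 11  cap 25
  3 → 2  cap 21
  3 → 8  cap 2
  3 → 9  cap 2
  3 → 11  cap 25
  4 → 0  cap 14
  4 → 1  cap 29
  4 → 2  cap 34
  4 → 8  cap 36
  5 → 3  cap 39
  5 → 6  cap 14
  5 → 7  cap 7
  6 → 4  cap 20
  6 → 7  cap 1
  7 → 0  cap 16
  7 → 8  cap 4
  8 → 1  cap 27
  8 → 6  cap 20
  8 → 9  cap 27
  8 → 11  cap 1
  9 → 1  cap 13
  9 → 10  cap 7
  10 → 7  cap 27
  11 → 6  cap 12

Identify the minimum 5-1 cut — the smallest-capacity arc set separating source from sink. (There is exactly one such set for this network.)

augment #1: 5→3→2→1 push 13
augment #2: 5→3→8→1 push 2
augment #3: 5→3→9→1 push 2
augment #4: 5→6→4→1 push 14
augment #5: 5→7→8→1 push 4
augment #6: 5→7→0→9→1 push 2
augment #7: 5→3→11→6→4→1 push 6
max flow = 43; residual-reachable set from 5 gives S-side
cut edges (S→T): {(0,9), (2,1), (3,8), (3,9), (6,4), (7,8)} total cap 43

Min-cut arcs: {(0,9), (2,1), (3,8), (3,9), (6,4), (7,8)} (total capacity 43)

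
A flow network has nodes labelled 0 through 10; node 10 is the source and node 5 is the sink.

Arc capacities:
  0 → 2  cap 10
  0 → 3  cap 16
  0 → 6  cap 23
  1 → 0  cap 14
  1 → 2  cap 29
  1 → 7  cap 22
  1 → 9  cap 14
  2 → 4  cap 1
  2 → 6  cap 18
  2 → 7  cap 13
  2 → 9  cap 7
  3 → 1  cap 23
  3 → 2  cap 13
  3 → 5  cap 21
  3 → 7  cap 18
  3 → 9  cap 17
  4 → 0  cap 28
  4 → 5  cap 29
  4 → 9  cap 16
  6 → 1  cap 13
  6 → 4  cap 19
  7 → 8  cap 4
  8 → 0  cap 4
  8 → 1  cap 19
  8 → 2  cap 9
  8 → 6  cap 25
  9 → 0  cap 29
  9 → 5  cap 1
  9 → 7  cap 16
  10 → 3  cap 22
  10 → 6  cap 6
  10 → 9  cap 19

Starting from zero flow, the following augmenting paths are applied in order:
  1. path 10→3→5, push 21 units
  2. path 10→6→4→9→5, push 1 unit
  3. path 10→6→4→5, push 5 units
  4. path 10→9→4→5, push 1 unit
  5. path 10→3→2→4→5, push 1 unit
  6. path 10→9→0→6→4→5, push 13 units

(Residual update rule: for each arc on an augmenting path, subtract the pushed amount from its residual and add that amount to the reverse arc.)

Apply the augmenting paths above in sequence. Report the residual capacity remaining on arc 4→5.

Residual capacity of (4,5): 9

after path 1 (10→3→5, push 21): res(4,5)=29
after path 2 (10→6→4→9→5, push 1): res(4,5)=29
after path 3 (10→6→4→5, push 5): res(4,5)=24
after path 4 (10→9→4→5, push 1): res(4,5)=23
after path 5 (10→3→2→4→5, push 1): res(4,5)=22
after path 6 (10→9→0→6→4→5, push 13): res(4,5)=9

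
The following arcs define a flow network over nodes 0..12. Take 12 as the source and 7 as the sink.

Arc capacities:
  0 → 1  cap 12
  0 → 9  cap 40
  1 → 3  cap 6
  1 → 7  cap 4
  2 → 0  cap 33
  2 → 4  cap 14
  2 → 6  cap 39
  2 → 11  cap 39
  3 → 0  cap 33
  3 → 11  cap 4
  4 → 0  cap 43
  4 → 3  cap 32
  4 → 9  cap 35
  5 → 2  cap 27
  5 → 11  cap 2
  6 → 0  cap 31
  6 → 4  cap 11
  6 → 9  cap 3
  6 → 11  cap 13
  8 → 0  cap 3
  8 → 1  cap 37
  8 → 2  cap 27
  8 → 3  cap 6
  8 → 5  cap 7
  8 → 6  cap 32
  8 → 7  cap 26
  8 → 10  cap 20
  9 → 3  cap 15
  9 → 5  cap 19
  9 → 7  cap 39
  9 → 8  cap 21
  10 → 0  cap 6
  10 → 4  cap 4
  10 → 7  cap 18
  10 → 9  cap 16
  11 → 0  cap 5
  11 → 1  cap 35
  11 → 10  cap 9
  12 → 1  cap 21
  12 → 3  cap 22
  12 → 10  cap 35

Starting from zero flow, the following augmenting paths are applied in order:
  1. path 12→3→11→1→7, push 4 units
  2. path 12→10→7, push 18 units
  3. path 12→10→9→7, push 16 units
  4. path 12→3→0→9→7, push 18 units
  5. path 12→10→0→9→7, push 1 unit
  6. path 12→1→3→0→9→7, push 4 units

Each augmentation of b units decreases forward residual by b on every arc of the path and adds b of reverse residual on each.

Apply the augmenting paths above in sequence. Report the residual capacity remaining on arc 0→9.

Residual capacity of (0,9): 17

after path 1 (12→3→11→1→7, push 4): res(0,9)=40
after path 2 (12→10→7, push 18): res(0,9)=40
after path 3 (12→10→9→7, push 16): res(0,9)=40
after path 4 (12→3→0→9→7, push 18): res(0,9)=22
after path 5 (12→10→0→9→7, push 1): res(0,9)=21
after path 6 (12→1→3→0→9→7, push 4): res(0,9)=17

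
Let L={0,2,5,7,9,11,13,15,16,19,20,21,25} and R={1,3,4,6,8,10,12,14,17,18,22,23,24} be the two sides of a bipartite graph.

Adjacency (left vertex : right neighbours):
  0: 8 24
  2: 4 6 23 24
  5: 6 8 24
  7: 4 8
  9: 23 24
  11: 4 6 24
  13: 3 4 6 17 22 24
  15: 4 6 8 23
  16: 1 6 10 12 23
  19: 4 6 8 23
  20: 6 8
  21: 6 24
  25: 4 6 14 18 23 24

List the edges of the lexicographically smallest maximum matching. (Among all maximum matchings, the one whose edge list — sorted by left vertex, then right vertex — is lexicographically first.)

Lex-smallest maximum matching: {(0,8), (2,4), (5,6), (9,23), (11,24), (13,3), (16,1), (25,14)}

|M| = 8 (so the lex-smallest maximum matching has 8 edges)
process left vertices in ascending order; for each, take the smallest-labelled available neighbour that still permits 8 edges overall, or leave it unmatched if none does
lex-smallest matching: {0-8, 2-4, 5-6, 9-23, 11-24, 13-3, 16-1, 25-14}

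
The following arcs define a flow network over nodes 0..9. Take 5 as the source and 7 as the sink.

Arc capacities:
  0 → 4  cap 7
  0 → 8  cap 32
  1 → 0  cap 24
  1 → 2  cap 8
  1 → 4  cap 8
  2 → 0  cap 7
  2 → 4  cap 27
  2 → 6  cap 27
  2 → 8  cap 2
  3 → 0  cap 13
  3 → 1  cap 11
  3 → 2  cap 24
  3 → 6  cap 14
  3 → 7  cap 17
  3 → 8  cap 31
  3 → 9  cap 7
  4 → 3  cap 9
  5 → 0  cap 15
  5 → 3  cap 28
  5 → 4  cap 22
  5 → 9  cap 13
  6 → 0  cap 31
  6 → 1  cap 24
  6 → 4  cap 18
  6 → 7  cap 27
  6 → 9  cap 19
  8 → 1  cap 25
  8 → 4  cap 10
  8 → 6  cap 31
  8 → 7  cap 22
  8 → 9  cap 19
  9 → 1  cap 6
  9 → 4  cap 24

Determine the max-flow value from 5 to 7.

Maximum flow value: 58

augment #1: 5→3→7 bottleneck 17, total now 17
augment #2: 5→0→8→7 bottleneck 15, total now 32
augment #3: 5→3→6→7 bottleneck 11, total now 43
augment #4: 5→4→3→6→7 bottleneck 3, total now 46
augment #5: 5→4→3→8→7 bottleneck 6, total now 52
augment #6: 5→9→1→0→8→7 bottleneck 1, total now 53
augment #7: 5→9→1→2→6→7 bottleneck 5, total now 58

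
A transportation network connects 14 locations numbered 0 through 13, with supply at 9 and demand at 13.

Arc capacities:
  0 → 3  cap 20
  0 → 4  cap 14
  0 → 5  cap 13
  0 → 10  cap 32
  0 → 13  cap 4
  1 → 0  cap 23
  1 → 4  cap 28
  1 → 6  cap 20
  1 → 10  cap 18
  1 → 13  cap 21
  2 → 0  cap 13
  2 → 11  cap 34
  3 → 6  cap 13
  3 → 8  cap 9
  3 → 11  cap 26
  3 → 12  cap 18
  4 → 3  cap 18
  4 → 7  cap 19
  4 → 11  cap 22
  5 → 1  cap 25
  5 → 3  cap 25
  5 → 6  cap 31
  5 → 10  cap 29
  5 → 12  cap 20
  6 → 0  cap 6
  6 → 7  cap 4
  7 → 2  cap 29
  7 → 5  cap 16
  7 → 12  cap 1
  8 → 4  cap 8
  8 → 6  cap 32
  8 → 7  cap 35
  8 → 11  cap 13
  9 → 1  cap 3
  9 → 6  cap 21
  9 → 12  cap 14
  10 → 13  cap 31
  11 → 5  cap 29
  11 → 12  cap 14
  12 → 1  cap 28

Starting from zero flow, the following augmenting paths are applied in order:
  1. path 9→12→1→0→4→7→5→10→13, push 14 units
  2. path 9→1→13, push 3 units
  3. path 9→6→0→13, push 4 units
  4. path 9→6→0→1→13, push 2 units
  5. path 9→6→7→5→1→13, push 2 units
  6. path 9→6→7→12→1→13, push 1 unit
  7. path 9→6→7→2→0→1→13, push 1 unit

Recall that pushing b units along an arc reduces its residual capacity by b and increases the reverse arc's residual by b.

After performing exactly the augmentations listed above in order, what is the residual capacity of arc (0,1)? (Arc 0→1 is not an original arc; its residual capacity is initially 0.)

Residual capacity of (0,1): 11

after path 1 (9→12→1→0→4→7→5→10→13, push 14): res(0,1)=14
after path 2 (9→1→13, push 3): res(0,1)=14
after path 3 (9→6→0→13, push 4): res(0,1)=14
after path 4 (9→6→0→1→13, push 2): res(0,1)=12
after path 5 (9→6→7→5→1→13, push 2): res(0,1)=12
after path 6 (9→6→7→12→1→13, push 1): res(0,1)=12
after path 7 (9→6→7→2→0→1→13, push 1): res(0,1)=11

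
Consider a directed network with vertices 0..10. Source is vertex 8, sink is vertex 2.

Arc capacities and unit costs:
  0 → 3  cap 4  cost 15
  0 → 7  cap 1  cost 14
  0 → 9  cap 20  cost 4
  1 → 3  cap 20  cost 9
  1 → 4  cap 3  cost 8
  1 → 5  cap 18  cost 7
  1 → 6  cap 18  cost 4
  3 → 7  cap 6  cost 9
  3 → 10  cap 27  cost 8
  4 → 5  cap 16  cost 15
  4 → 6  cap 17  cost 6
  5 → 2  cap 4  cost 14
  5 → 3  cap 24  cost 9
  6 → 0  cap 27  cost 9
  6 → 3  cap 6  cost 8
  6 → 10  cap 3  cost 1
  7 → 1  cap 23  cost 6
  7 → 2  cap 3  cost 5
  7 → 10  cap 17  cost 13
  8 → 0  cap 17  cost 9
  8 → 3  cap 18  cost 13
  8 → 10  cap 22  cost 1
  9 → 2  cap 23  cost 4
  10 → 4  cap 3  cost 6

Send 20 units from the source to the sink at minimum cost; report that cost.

shortest-cost path #1: 8→0→9→2 push 17 @ unit cost 17 (adds 289)
shortest-cost path #2: 8→3→7→2 push 3 @ unit cost 27 (adds 81)
total cost = 370

Minimum cost for 20 units: 370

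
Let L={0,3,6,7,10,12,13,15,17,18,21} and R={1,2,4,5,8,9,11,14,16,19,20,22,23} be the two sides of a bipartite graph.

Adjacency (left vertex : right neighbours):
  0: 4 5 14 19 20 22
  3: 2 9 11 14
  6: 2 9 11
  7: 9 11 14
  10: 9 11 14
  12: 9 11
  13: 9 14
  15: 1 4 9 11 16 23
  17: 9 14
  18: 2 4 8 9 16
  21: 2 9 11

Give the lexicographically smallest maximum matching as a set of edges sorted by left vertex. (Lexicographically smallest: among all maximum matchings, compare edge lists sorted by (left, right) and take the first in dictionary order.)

Lex-smallest maximum matching: {(0,4), (3,2), (6,9), (7,11), (10,14), (15,1), (18,8)}

|M| = 7 (so the lex-smallest maximum matching has 7 edges)
process left vertices in ascending order; for each, take the smallest-labelled available neighbour that still permits 7 edges overall, or leave it unmatched if none does
lex-smallest matching: {0-4, 3-2, 6-9, 7-11, 10-14, 15-1, 18-8}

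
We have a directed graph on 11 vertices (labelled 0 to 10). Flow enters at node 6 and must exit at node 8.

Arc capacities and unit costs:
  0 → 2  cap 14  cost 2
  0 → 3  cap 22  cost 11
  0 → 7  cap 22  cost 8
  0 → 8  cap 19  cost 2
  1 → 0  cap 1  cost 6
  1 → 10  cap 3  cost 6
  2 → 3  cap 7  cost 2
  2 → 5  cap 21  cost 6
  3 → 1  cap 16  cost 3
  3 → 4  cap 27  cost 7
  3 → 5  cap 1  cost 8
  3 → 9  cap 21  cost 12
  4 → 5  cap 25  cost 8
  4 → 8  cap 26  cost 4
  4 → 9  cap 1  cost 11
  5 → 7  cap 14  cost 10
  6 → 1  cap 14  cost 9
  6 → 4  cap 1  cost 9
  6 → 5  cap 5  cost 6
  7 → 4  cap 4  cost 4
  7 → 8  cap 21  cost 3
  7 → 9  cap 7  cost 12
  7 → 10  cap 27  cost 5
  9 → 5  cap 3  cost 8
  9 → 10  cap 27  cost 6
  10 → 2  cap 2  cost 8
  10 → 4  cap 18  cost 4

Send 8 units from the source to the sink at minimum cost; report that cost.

shortest-cost path #1: 6→4→8 push 1 @ unit cost 13 (adds 13)
shortest-cost path #2: 6→1→0→8 push 1 @ unit cost 17 (adds 17)
shortest-cost path #3: 6→5→7→8 push 5 @ unit cost 19 (adds 95)
shortest-cost path #4: 6→1→10→4→8 push 1 @ unit cost 23 (adds 23)
total cost = 148

Minimum cost for 8 units: 148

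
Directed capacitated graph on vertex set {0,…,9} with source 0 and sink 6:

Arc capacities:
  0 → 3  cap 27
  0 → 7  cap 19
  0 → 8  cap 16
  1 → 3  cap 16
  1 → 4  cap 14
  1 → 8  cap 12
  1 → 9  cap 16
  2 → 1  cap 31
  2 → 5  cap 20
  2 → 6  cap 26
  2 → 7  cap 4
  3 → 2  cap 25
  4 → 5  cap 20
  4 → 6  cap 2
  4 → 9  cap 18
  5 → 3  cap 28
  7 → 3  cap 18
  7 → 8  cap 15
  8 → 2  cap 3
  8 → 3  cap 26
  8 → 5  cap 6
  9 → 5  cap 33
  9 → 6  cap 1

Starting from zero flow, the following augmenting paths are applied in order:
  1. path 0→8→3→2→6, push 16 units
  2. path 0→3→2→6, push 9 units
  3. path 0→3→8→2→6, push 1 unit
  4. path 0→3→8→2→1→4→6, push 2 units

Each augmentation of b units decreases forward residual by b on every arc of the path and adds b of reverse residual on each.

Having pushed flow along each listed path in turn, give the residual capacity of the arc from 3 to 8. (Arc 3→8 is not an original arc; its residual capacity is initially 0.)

after path 1 (0→8→3→2→6, push 16): res(3,8)=16
after path 2 (0→3→2→6, push 9): res(3,8)=16
after path 3 (0→3→8→2→6, push 1): res(3,8)=15
after path 4 (0→3→8→2→1→4→6, push 2): res(3,8)=13

Residual capacity of (3,8): 13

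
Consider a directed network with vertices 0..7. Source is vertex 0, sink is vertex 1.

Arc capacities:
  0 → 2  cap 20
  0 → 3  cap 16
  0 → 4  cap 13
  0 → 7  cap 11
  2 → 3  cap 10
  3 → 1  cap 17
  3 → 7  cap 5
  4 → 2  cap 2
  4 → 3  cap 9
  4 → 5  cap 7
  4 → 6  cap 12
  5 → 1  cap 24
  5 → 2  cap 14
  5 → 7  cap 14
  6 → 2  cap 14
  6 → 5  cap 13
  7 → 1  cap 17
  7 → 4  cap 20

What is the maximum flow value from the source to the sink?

augment #1: 0→3→1 bottleneck 16, total now 16
augment #2: 0→7→1 bottleneck 11, total now 27
augment #3: 0→2→3→1 bottleneck 1, total now 28
augment #4: 0→4→5→1 bottleneck 7, total now 35
augment #5: 0→2→3→7→1 bottleneck 5, total now 40
augment #6: 0→4→6→5→1 bottleneck 6, total now 46

Maximum flow value: 46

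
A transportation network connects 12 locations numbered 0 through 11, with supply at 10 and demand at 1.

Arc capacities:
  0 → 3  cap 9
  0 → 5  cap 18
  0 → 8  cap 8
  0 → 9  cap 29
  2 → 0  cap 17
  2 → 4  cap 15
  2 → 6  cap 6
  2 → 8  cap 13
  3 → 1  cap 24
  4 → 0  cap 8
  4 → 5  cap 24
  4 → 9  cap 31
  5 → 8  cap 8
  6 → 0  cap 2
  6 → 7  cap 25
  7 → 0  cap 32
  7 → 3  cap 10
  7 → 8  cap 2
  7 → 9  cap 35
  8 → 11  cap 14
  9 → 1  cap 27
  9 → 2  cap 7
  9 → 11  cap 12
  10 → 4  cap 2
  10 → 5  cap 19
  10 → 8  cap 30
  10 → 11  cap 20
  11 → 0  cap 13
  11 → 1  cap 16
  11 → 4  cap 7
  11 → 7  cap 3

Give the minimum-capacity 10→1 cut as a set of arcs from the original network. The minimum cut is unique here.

augment #1: 10→11→1 push 16
augment #2: 10→4→9→1 push 2
augment #3: 10→11→0→3→1 push 4
augment #4: 10→8→11→0→3→1 push 5
augment #5: 10→8→11→0→9→1 push 4
augment #6: 10→8→11→4→9→1 push 5
max flow = 36; residual-reachable set from 10 gives S-side
cut edges (S→T): {(8,11), (10,4), (10,11)} total cap 36

Min-cut arcs: {(8,11), (10,4), (10,11)} (total capacity 36)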